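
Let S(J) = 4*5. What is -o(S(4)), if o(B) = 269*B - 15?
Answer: -5365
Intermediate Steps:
S(J) = 20
o(B) = -15 + 269*B
-o(S(4)) = -(-15 + 269*20) = -(-15 + 5380) = -1*5365 = -5365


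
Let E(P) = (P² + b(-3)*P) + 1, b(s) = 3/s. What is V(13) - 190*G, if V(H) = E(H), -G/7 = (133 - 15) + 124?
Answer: 322017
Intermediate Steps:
E(P) = 1 + P² - P (E(P) = (P² + (3/(-3))*P) + 1 = (P² + (3*(-⅓))*P) + 1 = (P² - P) + 1 = 1 + P² - P)
G = -1694 (G = -7*((133 - 15) + 124) = -7*(118 + 124) = -7*242 = -1694)
V(H) = 1 + H² - H
V(13) - 190*G = (1 + 13² - 1*13) - 190*(-1694) = (1 + 169 - 13) + 321860 = 157 + 321860 = 322017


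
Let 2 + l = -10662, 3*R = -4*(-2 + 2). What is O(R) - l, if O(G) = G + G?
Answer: 10664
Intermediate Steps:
R = 0 (R = (-4*(-2 + 2))/3 = (-4*0)/3 = (⅓)*0 = 0)
l = -10664 (l = -2 - 10662 = -10664)
O(G) = 2*G
O(R) - l = 2*0 - 1*(-10664) = 0 + 10664 = 10664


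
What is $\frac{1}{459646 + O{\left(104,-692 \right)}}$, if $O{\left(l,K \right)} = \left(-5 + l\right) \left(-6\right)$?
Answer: $\frac{1}{459052} \approx 2.1784 \cdot 10^{-6}$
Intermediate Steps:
$O{\left(l,K \right)} = 30 - 6 l$
$\frac{1}{459646 + O{\left(104,-692 \right)}} = \frac{1}{459646 + \left(30 - 624\right)} = \frac{1}{459646 - 594} = \frac{1}{459052}$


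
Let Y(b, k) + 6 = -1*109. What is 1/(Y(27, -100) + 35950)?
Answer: 1/35835 ≈ 2.7906e-5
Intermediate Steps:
Y(b, k) = -115 (Y(b, k) = -6 - 1*109 = -6 - 109 = -115)
1/(Y(27, -100) + 35950) = 1/(-115 + 35950) = 1/35835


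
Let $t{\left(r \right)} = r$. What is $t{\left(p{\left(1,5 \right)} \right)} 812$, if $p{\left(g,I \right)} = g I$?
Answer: $4060$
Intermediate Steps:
$p{\left(g,I \right)} = I g$
$t{\left(p{\left(1,5 \right)} \right)} 812 = 5 \cdot 1 \cdot 812 = 5 \cdot 812 = 4060$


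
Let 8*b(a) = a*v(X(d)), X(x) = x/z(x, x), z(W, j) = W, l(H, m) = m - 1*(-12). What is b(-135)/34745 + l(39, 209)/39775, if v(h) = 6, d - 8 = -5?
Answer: 2921141/1105585900 ≈ 0.0026422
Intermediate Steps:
d = 3 (d = 8 - 5 = 3)
l(H, m) = 12 + m (l(H, m) = m + 12 = 12 + m)
X(x) = 1 (X(x) = x/x = 1)
b(a) = 3*a/4 (b(a) = (a*6)/8 = (6*a)/8 = 3*a/4)
b(-135)/34745 + l(39, 209)/39775 = ((¾)*(-135))/34745 + (12 + 209)/39775 = -405/4*1/34745 + 221*(1/39775) = -81/27796 + 221/39775 = 2921141/1105585900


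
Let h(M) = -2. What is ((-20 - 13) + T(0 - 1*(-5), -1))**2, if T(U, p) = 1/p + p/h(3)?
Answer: 4489/4 ≈ 1122.3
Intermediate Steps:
T(U, p) = 1/p - p/2 (T(U, p) = 1/p + p/(-2) = 1/p + p*(-1/2) = 1/p - p/2)
((-20 - 13) + T(0 - 1*(-5), -1))**2 = ((-20 - 13) + (1/(-1) - 1/2*(-1)))**2 = (-33 + (-1 + 1/2))**2 = (-33 - 1/2)**2 = (-67/2)**2 = 4489/4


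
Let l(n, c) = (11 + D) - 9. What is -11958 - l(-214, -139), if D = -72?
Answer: -11888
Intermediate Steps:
l(n, c) = -70 (l(n, c) = (11 - 72) - 9 = -61 - 9 = -70)
-11958 - l(-214, -139) = -11958 - 1*(-70) = -11958 + 70 = -11888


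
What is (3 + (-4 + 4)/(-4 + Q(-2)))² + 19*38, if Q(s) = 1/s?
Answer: 731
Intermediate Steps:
(3 + (-4 + 4)/(-4 + Q(-2)))² + 19*38 = (3 + (-4 + 4)/(-4 + 1/(-2)))² + 19*38 = (3 + 0/(-4 - ½))² + 722 = (3 + 0/(-9/2))² + 722 = (3 + 0*(-2/9))² + 722 = (3 + 0)² + 722 = 3² + 722 = 9 + 722 = 731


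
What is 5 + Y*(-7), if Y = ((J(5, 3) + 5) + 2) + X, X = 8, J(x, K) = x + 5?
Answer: -170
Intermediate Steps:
J(x, K) = 5 + x
Y = 25 (Y = (((5 + 5) + 5) + 2) + 8 = ((10 + 5) + 2) + 8 = (15 + 2) + 8 = 17 + 8 = 25)
5 + Y*(-7) = 5 + 25*(-7) = 5 - 175 = -170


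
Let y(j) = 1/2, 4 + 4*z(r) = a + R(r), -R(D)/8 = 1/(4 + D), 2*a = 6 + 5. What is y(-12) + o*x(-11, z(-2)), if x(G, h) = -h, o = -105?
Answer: -521/8 ≈ -65.125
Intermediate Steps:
a = 11/2 (a = (6 + 5)/2 = (½)*11 = 11/2 ≈ 5.5000)
R(D) = -8/(4 + D)
z(r) = 3/8 - 2/(4 + r) (z(r) = -1 + (11/2 - 8/(4 + r))/4 = -1 + (11/8 - 2/(4 + r)) = 3/8 - 2/(4 + r))
y(j) = ½
y(-12) + o*x(-11, z(-2)) = ½ - (-105)*(-4 + 3*(-2))/(8*(4 - 2)) = ½ - (-105)*(⅛)*(-4 - 6)/2 = ½ - (-105)*(⅛)*(½)*(-10) = ½ - (-105)*(-5)/8 = ½ - 105*5/8 = ½ - 525/8 = -521/8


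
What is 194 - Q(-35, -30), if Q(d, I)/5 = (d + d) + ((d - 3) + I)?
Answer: 884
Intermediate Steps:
Q(d, I) = -15 + 5*I + 15*d (Q(d, I) = 5*((d + d) + ((d - 3) + I)) = 5*(2*d + ((-3 + d) + I)) = 5*(2*d + (-3 + I + d)) = 5*(-3 + I + 3*d) = -15 + 5*I + 15*d)
194 - Q(-35, -30) = 194 - (-15 + 5*(-30) + 15*(-35)) = 194 - (-15 - 150 - 525) = 194 - 1*(-690) = 194 + 690 = 884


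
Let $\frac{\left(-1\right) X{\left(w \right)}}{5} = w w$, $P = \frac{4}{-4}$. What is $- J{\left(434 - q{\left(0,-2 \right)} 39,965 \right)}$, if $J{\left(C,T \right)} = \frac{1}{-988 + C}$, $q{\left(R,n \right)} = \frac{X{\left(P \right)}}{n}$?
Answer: $\frac{2}{1303} \approx 0.0015349$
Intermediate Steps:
$P = -1$ ($P = 4 \left(- \frac{1}{4}\right) = -1$)
$X{\left(w \right)} = - 5 w^{2}$ ($X{\left(w \right)} = - 5 w w = - 5 w^{2}$)
$q{\left(R,n \right)} = - \frac{5}{n}$ ($q{\left(R,n \right)} = \frac{\left(-5\right) \left(-1\right)^{2}}{n} = \frac{\left(-5\right) 1}{n} = - \frac{5}{n}$)
$- J{\left(434 - q{\left(0,-2 \right)} 39,965 \right)} = - \frac{1}{-988 + \left(434 - - \frac{5}{-2} \cdot 39\right)} = - \frac{1}{-988 + \left(434 - \left(-5\right) \left(- \frac{1}{2}\right) 39\right)} = - \frac{1}{-988 + \left(434 - \frac{5}{2} \cdot 39\right)} = - \frac{1}{-988 + \left(434 - \frac{195}{2}\right)} = - \frac{1}{-988 + \frac{673}{2}} = - \frac{1}{- \frac{1303}{2}} = \left(-1\right) \left(- \frac{2}{1303}\right) = \frac{2}{1303}$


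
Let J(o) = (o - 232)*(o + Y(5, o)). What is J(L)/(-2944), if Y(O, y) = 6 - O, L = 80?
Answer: 1539/368 ≈ 4.1821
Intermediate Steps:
J(o) = (1 + o)*(-232 + o) (J(o) = (o - 232)*(o + (6 - 1*5)) = (-232 + o)*(o + (6 - 5)) = (-232 + o)*(o + 1) = (-232 + o)*(1 + o) = (1 + o)*(-232 + o))
J(L)/(-2944) = (-232 + 80² - 231*80)/(-2944) = (-232 + 6400 - 18480)*(-1/2944) = -12312*(-1/2944) = 1539/368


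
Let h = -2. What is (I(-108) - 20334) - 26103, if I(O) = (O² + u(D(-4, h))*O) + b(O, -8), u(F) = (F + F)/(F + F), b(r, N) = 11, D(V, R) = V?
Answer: -34870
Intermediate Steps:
u(F) = 1 (u(F) = (2*F)/((2*F)) = (2*F)*(1/(2*F)) = 1)
I(O) = 11 + O + O² (I(O) = (O² + 1*O) + 11 = (O² + O) + 11 = (O + O²) + 11 = 11 + O + O²)
(I(-108) - 20334) - 26103 = ((11 - 108 + (-108)²) - 20334) - 26103 = ((11 - 108 + 11664) - 20334) - 26103 = (11567 - 20334) - 26103 = -8767 - 26103 = -34870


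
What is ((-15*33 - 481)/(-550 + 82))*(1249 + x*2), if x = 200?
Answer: 402356/117 ≈ 3438.9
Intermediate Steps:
((-15*33 - 481)/(-550 + 82))*(1249 + x*2) = ((-15*33 - 481)/(-550 + 82))*(1249 + 200*2) = ((-495 - 481)/(-468))*(1249 + 400) = -976*(-1/468)*1649 = (244/117)*1649 = 402356/117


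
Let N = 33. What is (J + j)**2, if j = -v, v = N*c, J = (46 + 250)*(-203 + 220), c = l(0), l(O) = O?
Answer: 25321024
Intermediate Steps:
c = 0
J = 5032 (J = 296*17 = 5032)
v = 0 (v = 33*0 = 0)
j = 0 (j = -1*0 = 0)
(J + j)**2 = (5032 + 0)**2 = 5032**2 = 25321024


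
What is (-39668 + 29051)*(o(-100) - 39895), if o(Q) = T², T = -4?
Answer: 423395343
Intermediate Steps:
o(Q) = 16 (o(Q) = (-4)² = 16)
(-39668 + 29051)*(o(-100) - 39895) = (-39668 + 29051)*(16 - 39895) = -10617*(-39879) = 423395343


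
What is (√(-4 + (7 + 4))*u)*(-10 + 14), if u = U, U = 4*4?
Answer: 64*√7 ≈ 169.33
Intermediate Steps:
U = 16
u = 16
(√(-4 + (7 + 4))*u)*(-10 + 14) = (√(-4 + (7 + 4))*16)*(-10 + 14) = (√(-4 + 11)*16)*4 = (√7*16)*4 = (16*√7)*4 = 64*√7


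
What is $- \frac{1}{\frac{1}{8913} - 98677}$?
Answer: $\frac{8913}{879508100} \approx 1.0134 \cdot 10^{-5}$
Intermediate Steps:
$- \frac{1}{\frac{1}{8913} - 98677} = - \frac{1}{- \frac{879508100}{8913}} = \left(-1\right) \left(- \frac{8913}{879508100}\right) = \frac{8913}{879508100}$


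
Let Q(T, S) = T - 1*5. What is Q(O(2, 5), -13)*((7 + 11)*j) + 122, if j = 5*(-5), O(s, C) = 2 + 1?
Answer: 1022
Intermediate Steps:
O(s, C) = 3
j = -25
Q(T, S) = -5 + T (Q(T, S) = T - 5 = -5 + T)
Q(O(2, 5), -13)*((7 + 11)*j) + 122 = (-5 + 3)*((7 + 11)*(-25)) + 122 = -36*(-25) + 122 = -2*(-450) + 122 = 900 + 122 = 1022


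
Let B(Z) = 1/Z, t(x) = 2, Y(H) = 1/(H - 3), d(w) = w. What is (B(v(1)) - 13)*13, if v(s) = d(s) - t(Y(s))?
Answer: -182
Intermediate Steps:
Y(H) = 1/(-3 + H)
v(s) = -2 + s (v(s) = s - 1*2 = s - 2 = -2 + s)
(B(v(1)) - 13)*13 = (1/(-2 + 1) - 13)*13 = (1/(-1) - 13)*13 = (-1 - 13)*13 = -14*13 = -182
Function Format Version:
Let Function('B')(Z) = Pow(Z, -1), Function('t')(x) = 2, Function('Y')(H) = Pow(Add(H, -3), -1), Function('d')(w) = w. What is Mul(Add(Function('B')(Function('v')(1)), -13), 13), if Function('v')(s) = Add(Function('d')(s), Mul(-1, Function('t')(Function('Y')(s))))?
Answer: -182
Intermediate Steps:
Function('Y')(H) = Pow(Add(-3, H), -1)
Function('v')(s) = Add(-2, s) (Function('v')(s) = Add(s, Mul(-1, 2)) = Add(s, -2) = Add(-2, s))
Mul(Add(Function('B')(Function('v')(1)), -13), 13) = Mul(Add(Pow(Add(-2, 1), -1), -13), 13) = Mul(Add(Pow(-1, -1), -13), 13) = Mul(Add(-1, -13), 13) = Mul(-14, 13) = -182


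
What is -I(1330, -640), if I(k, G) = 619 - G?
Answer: -1259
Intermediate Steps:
-I(1330, -640) = -(619 - 1*(-640)) = -(619 + 640) = -1*1259 = -1259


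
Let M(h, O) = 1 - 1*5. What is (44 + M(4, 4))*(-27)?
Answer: -1080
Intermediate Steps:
M(h, O) = -4 (M(h, O) = 1 - 5 = -4)
(44 + M(4, 4))*(-27) = (44 - 4)*(-27) = 40*(-27) = -1080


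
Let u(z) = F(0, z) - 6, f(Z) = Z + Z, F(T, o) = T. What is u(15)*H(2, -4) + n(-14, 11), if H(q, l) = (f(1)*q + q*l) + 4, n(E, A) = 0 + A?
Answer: 11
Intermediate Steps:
n(E, A) = A
f(Z) = 2*Z
H(q, l) = 4 + 2*q + l*q (H(q, l) = ((2*1)*q + q*l) + 4 = (2*q + l*q) + 4 = 4 + 2*q + l*q)
u(z) = -6 (u(z) = 0 - 6 = -6)
u(15)*H(2, -4) + n(-14, 11) = -6*(4 + 2*2 - 4*2) + 11 = -6*(4 + 4 - 8) + 11 = -6*0 + 11 = 0 + 11 = 11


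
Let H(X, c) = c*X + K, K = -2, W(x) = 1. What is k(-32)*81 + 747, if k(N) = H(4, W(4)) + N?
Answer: -1683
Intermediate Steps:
H(X, c) = -2 + X*c (H(X, c) = c*X - 2 = X*c - 2 = -2 + X*c)
k(N) = 2 + N (k(N) = (-2 + 4*1) + N = (-2 + 4) + N = 2 + N)
k(-32)*81 + 747 = (2 - 32)*81 + 747 = -30*81 + 747 = -2430 + 747 = -1683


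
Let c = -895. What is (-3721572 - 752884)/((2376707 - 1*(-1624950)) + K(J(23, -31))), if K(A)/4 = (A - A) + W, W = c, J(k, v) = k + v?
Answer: -4474456/3998077 ≈ -1.1192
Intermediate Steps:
W = -895
K(A) = -3580 (K(A) = 4*((A - A) - 895) = 4*(0 - 895) = 4*(-895) = -3580)
(-3721572 - 752884)/((2376707 - 1*(-1624950)) + K(J(23, -31))) = (-3721572 - 752884)/((2376707 - 1*(-1624950)) - 3580) = -4474456/((2376707 + 1624950) - 3580) = -4474456/(4001657 - 3580) = -4474456/3998077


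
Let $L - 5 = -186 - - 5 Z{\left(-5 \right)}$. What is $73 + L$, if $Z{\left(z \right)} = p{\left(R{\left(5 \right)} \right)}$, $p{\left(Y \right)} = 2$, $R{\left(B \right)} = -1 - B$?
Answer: $-98$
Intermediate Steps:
$Z{\left(z \right)} = 2$
$L = -171$ ($L = 5 - \left(186 - 10\right) = 5 - 176 = -171$)
$73 + L = 73 - 171 = -98$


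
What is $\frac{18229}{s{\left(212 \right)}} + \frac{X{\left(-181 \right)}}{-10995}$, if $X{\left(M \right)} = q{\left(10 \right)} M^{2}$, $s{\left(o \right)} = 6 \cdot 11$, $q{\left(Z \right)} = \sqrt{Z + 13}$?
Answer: $\frac{18229}{66} - \frac{32761 \sqrt{23}}{10995} \approx 261.91$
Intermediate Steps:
$q{\left(Z \right)} = \sqrt{13 + Z}$
$s{\left(o \right)} = 66$
$X{\left(M \right)} = \sqrt{23} M^{2}$ ($X{\left(M \right)} = \sqrt{13 + 10} M^{2} = \sqrt{23} M^{2}$)
$\frac{18229}{s{\left(212 \right)}} + \frac{X{\left(-181 \right)}}{-10995} = \frac{18229}{66} + \frac{\sqrt{23} \left(-181\right)^{2}}{-10995} = 18229 \cdot \frac{1}{66} + \sqrt{23} \cdot 32761 \left(- \frac{1}{10995}\right) = \frac{18229}{66} + 32761 \sqrt{23} \left(- \frac{1}{10995}\right) = \frac{18229}{66} - \frac{32761 \sqrt{23}}{10995}$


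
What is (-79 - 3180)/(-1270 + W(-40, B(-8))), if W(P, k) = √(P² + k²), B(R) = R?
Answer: 2069465/805618 + 6518*√26/402809 ≈ 2.6513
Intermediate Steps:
(-79 - 3180)/(-1270 + W(-40, B(-8))) = (-79 - 3180)/(-1270 + √((-40)² + (-8)²)) = -3259/(-1270 + √(1600 + 64)) = -3259/(-1270 + √1664) = -3259/(-1270 + 8*√26)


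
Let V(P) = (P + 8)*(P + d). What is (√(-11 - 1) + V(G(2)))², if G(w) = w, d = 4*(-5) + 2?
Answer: 25588 - 640*I*√3 ≈ 25588.0 - 1108.5*I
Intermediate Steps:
d = -18 (d = -20 + 2 = -18)
V(P) = (-18 + P)*(8 + P) (V(P) = (P + 8)*(P - 18) = (8 + P)*(-18 + P) = (-18 + P)*(8 + P))
(√(-11 - 1) + V(G(2)))² = (√(-11 - 1) + (-144 + 2² - 10*2))² = (√(-12) + (-144 + 4 - 20))² = (2*I*√3 - 160)² = (-160 + 2*I*√3)²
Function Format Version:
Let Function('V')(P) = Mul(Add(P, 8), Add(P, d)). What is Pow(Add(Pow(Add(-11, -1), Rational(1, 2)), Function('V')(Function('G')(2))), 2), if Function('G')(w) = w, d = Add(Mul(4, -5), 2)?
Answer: Add(25588, Mul(-640, I, Pow(3, Rational(1, 2)))) ≈ Add(25588., Mul(-1108.5, I))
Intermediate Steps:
d = -18 (d = Add(-20, 2) = -18)
Function('V')(P) = Mul(Add(-18, P), Add(8, P)) (Function('V')(P) = Mul(Add(P, 8), Add(P, -18)) = Mul(Add(8, P), Add(-18, P)) = Mul(Add(-18, P), Add(8, P)))
Pow(Add(Pow(Add(-11, -1), Rational(1, 2)), Function('V')(Function('G')(2))), 2) = Pow(Add(Pow(Add(-11, -1), Rational(1, 2)), Add(-144, Pow(2, 2), Mul(-10, 2))), 2) = Pow(Add(Pow(-12, Rational(1, 2)), Add(-144, 4, -20)), 2) = Pow(Add(Mul(2, I, Pow(3, Rational(1, 2))), -160), 2) = Pow(Add(-160, Mul(2, I, Pow(3, Rational(1, 2)))), 2)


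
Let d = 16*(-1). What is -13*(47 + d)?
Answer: -403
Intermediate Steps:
d = -16
-13*(47 + d) = -13*(47 - 16) = -13*31 = -403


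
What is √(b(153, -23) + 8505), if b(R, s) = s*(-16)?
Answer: √8873 ≈ 94.197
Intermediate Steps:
b(R, s) = -16*s
√(b(153, -23) + 8505) = √(-16*(-23) + 8505) = √(368 + 8505) = √8873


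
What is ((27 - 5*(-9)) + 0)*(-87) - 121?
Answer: -6385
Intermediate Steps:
((27 - 5*(-9)) + 0)*(-87) - 121 = ((27 + 45) + 0)*(-87) - 121 = (72 + 0)*(-87) - 121 = 72*(-87) - 121 = -6264 - 121 = -6385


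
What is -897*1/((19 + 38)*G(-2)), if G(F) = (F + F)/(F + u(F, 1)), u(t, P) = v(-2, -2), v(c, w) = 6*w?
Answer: -2093/38 ≈ -55.079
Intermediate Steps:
u(t, P) = -12 (u(t, P) = 6*(-2) = -12)
G(F) = 2*F/(-12 + F) (G(F) = (F + F)/(F - 12) = (2*F)/(-12 + F) = 2*F/(-12 + F))
-897*1/((19 + 38)*G(-2)) = -897*7/(2*(19 + 38)) = -897/((2*(-2)/(-14))*57) = -897/((2*(-2)*(-1/14))*57) = -897/((2/7)*57) = -897/114/7 = -897*7/114 = -2093/38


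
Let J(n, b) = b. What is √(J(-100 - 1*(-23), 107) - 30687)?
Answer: 2*I*√7645 ≈ 174.87*I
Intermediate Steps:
√(J(-100 - 1*(-23), 107) - 30687) = √(107 - 30687) = √(-30580) = 2*I*√7645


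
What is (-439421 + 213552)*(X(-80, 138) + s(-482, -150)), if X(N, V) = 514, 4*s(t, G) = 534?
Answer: -292500355/2 ≈ -1.4625e+8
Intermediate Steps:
s(t, G) = 267/2 (s(t, G) = (1/4)*534 = 267/2)
(-439421 + 213552)*(X(-80, 138) + s(-482, -150)) = (-439421 + 213552)*(514 + 267/2) = -225869*1295/2 = -292500355/2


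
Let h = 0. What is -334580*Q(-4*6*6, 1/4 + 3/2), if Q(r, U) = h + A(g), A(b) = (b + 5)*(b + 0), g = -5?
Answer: 0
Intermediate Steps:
A(b) = b*(5 + b) (A(b) = (5 + b)*b = b*(5 + b))
Q(r, U) = 0 (Q(r, U) = 0 - 5*(5 - 5) = 0 - 5*0 = 0 + 0 = 0)
-334580*Q(-4*6*6, 1/4 + 3/2) = -334580*0 = 0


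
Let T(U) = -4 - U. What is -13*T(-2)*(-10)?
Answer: -260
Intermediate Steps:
-13*T(-2)*(-10) = -13*(-4 - 1*(-2))*(-10) = -13*(-4 + 2)*(-10) = -13*(-2)*(-10) = 26*(-10) = -260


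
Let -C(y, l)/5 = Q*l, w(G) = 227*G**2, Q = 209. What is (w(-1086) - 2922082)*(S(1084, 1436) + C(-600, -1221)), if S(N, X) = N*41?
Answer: 349640076715090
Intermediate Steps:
S(N, X) = 41*N
C(y, l) = -1045*l
(w(-1086) - 2922082)*(S(1084, 1436) + C(-600, -1221)) = (227*(-1086)**2 - 2922082)*(41*1084 - 1045*(-1221)) = (227*1179396 - 2922082)*(44444 + 1275945) = (267722892 - 2922082)*1320389 = 264800810*1320389 = 349640076715090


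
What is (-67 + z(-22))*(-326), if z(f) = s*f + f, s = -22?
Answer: -128770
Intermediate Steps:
z(f) = -21*f (z(f) = -22*f + f = -21*f)
(-67 + z(-22))*(-326) = (-67 - 21*(-22))*(-326) = (-67 + 462)*(-326) = 395*(-326) = -128770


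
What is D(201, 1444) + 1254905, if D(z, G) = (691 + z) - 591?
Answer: 1255206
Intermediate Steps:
D(z, G) = 100 + z
D(201, 1444) + 1254905 = (100 + 201) + 1254905 = 301 + 1254905 = 1255206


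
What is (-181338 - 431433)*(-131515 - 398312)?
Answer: 324662620617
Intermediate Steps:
(-181338 - 431433)*(-131515 - 398312) = -612771*(-529827) = 324662620617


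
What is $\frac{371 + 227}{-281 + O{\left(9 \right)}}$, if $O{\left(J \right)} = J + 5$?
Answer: $- \frac{598}{267} \approx -2.2397$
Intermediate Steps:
$O{\left(J \right)} = 5 + J$
$\frac{371 + 227}{-281 + O{\left(9 \right)}} = \frac{371 + 227}{-281 + \left(5 + 9\right)} = \frac{598}{-281 + 14} = \frac{598}{-267} = 598 \left(- \frac{1}{267}\right) = - \frac{598}{267}$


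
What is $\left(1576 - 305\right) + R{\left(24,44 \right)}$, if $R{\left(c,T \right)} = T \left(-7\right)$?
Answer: $963$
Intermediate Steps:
$R{\left(c,T \right)} = - 7 T$
$\left(1576 - 305\right) + R{\left(24,44 \right)} = \left(1576 - 305\right) - 308 = 1271 - 308 = 963$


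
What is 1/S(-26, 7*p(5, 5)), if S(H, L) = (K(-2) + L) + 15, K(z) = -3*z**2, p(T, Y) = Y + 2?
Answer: 1/52 ≈ 0.019231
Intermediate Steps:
p(T, Y) = 2 + Y
S(H, L) = 3 + L (S(H, L) = (-3*(-2)**2 + L) + 15 = (-3*4 + L) + 15 = (-12 + L) + 15 = 3 + L)
1/S(-26, 7*p(5, 5)) = 1/(3 + 7*(2 + 5)) = 1/(3 + 7*7) = 1/(3 + 49) = 1/52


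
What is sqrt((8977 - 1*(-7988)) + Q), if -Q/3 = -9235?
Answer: sqrt(44670) ≈ 211.35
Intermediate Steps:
Q = 27705 (Q = -3*(-9235) = 27705)
sqrt((8977 - 1*(-7988)) + Q) = sqrt((8977 - 1*(-7988)) + 27705) = sqrt((8977 + 7988) + 27705) = sqrt(16965 + 27705) = sqrt(44670)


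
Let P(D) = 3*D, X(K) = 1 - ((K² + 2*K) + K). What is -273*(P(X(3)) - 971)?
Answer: 279006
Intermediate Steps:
X(K) = 1 - K² - 3*K (X(K) = 1 - (K² + 3*K) = 1 + (-K² - 3*K) = 1 - K² - 3*K)
-273*(P(X(3)) - 971) = -273*(3*(1 - 1*3² - 3*3) - 971) = -273*(3*(1 - 1*9 - 9) - 971) = -273*(3*(1 - 9 - 9) - 971) = -273*(3*(-17) - 971) = -273*(-51 - 971) = -273*(-1022) = 279006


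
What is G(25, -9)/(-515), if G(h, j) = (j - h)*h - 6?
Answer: 856/515 ≈ 1.6621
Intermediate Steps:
G(h, j) = -6 + h*(j - h) (G(h, j) = h*(j - h) - 6 = -6 + h*(j - h))
G(25, -9)/(-515) = (-6 - 1*25² + 25*(-9))/(-515) = (-6 - 1*625 - 225)*(-1/515) = (-6 - 625 - 225)*(-1/515) = -856*(-1/515) = 856/515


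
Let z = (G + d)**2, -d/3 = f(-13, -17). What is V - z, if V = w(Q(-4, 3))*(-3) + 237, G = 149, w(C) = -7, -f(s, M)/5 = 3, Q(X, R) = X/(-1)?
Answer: -37378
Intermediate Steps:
Q(X, R) = -X (Q(X, R) = X*(-1) = -X)
f(s, M) = -15 (f(s, M) = -5*3 = -15)
d = 45 (d = -3*(-15) = 45)
z = 37636 (z = (149 + 45)**2 = 194**2 = 37636)
V = 258 (V = -7*(-3) + 237 = 21 + 237 = 258)
V - z = 258 - 1*37636 = 258 - 37636 = -37378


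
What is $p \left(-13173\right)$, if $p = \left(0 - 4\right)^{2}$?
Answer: $-210768$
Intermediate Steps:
$p = 16$ ($p = \left(-4\right)^{2} = 16$)
$p \left(-13173\right) = 16 \left(-13173\right) = -210768$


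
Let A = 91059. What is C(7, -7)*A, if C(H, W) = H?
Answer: 637413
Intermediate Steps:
C(7, -7)*A = 7*91059 = 637413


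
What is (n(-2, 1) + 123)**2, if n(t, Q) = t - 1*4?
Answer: 13689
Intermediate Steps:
n(t, Q) = -4 + t (n(t, Q) = t - 4 = -4 + t)
(n(-2, 1) + 123)**2 = ((-4 - 2) + 123)**2 = (-6 + 123)**2 = 117**2 = 13689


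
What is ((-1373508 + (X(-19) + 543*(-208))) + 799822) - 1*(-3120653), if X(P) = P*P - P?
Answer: 2434403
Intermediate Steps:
X(P) = P² - P
((-1373508 + (X(-19) + 543*(-208))) + 799822) - 1*(-3120653) = ((-1373508 + (-19*(-1 - 19) + 543*(-208))) + 799822) - 1*(-3120653) = ((-1373508 + (-19*(-20) - 112944)) + 799822) + 3120653 = ((-1373508 + (380 - 112944)) + 799822) + 3120653 = ((-1373508 - 112564) + 799822) + 3120653 = (-1486072 + 799822) + 3120653 = -686250 + 3120653 = 2434403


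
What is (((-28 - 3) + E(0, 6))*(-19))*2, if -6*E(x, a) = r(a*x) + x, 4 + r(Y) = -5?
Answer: 1121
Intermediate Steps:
r(Y) = -9 (r(Y) = -4 - 5 = -9)
E(x, a) = 3/2 - x/6 (E(x, a) = -(-9 + x)/6 = 3/2 - x/6)
(((-28 - 3) + E(0, 6))*(-19))*2 = (((-28 - 3) + (3/2 - ⅙*0))*(-19))*2 = ((-31 + (3/2 + 0))*(-19))*2 = ((-31 + 3/2)*(-19))*2 = -59/2*(-19)*2 = (1121/2)*2 = 1121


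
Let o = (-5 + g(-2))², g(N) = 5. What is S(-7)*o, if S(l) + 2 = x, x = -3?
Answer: 0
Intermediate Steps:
S(l) = -5 (S(l) = -2 - 3 = -5)
o = 0 (o = (-5 + 5)² = 0² = 0)
S(-7)*o = -5*0 = 0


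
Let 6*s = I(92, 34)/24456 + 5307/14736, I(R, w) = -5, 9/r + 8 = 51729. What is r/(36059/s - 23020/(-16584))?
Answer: 201673326582/696652082391506674241 ≈ 2.8949e-10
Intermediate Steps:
r = 9/51721 (r = 9/(-8 + 51729) = 9/51721 ≈ 0.00017401)
s = 5404763/90095904 (s = (-5/24456 + 5307/14736)/6 = (-5*1/24456 + 5307*(1/14736))/6 = (-5/24456 + 1769/4912)/6 = (⅙)*(5404763/15015984) = 5404763/90095904 ≈ 0.059989)
r/(36059/s - 23020/(-16584)) = 9/(51721*(36059/(5404763/90095904) - 23020/(-16584))) = 9/(51721*(36059*(90095904/5404763) - 23020*(-1/16584))) = 9/(51721*(3248768202336/5404763 + 5755/4146)) = 9/(51721*(13469424071296121/22408147398)) = (9/51721)*(22408147398/13469424071296121) = 201673326582/696652082391506674241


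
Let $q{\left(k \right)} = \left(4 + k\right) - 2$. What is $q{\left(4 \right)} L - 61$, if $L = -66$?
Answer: $-457$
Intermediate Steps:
$q{\left(k \right)} = 2 + k$
$q{\left(4 \right)} L - 61 = \left(2 + 4\right) \left(-66\right) - 61 = 6 \left(-66\right) - 61 = -396 - 61 = -457$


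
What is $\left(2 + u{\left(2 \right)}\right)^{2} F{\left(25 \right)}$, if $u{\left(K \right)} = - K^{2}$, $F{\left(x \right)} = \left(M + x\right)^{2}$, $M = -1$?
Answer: $2304$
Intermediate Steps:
$F{\left(x \right)} = \left(-1 + x\right)^{2}$
$\left(2 + u{\left(2 \right)}\right)^{2} F{\left(25 \right)} = \left(2 - 2^{2}\right)^{2} \left(-1 + 25\right)^{2} = \left(2 - 4\right)^{2} \cdot 24^{2} = \left(2 - 4\right)^{2} \cdot 576 = \left(-2\right)^{2} \cdot 576 = 4 \cdot 576 = 2304$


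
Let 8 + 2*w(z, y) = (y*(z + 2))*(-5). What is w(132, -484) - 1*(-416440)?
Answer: 578576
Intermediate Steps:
w(z, y) = -4 - 5*y*(2 + z)/2 (w(z, y) = -4 + ((y*(z + 2))*(-5))/2 = -4 + ((y*(2 + z))*(-5))/2 = -4 + (-5*y*(2 + z))/2 = -4 - 5*y*(2 + z)/2)
w(132, -484) - 1*(-416440) = (-4 - 5*(-484) - 5/2*(-484)*132) - 1*(-416440) = (-4 + 2420 + 159720) + 416440 = 162136 + 416440 = 578576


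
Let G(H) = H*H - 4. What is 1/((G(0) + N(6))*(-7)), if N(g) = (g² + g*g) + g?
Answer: -1/518 ≈ -0.0019305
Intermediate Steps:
N(g) = g + 2*g² (N(g) = (g² + g²) + g = 2*g² + g = g + 2*g²)
G(H) = -4 + H² (G(H) = H² - 4 = -4 + H²)
1/((G(0) + N(6))*(-7)) = 1/(((-4 + 0²) + 6*(1 + 2*6))*(-7)) = 1/(((-4 + 0) + 6*(1 + 12))*(-7)) = 1/((-4 + 6*13)*(-7)) = 1/((-4 + 78)*(-7)) = 1/(74*(-7)) = 1/(-518) = -1/518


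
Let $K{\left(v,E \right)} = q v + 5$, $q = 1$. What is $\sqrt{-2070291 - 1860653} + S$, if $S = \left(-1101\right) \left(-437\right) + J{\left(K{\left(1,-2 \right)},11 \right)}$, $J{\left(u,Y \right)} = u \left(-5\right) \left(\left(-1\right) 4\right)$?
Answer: $481257 + 8 i \sqrt{61421} \approx 4.8126 \cdot 10^{5} + 1982.7 i$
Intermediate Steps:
$K{\left(v,E \right)} = 5 + v$ ($K{\left(v,E \right)} = 1 v + 5 = v + 5 = 5 + v$)
$J{\left(u,Y \right)} = 20 u$ ($J{\left(u,Y \right)} = - 5 u \left(-4\right) = 20 u$)
$S = 481257$ ($S = \left(-1101\right) \left(-437\right) + 20 \left(5 + 1\right) = 481137 + 20 \cdot 6 = 481137 + 120 = 481257$)
$\sqrt{-2070291 - 1860653} + S = \sqrt{-2070291 - 1860653} + 481257 = \sqrt{-3930944} + 481257 = 8 i \sqrt{61421} + 481257 = 481257 + 8 i \sqrt{61421}$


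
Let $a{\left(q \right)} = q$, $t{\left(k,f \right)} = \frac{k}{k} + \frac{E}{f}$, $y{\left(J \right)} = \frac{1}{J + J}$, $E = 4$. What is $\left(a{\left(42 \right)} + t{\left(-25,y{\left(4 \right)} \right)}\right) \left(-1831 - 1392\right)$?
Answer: $-241725$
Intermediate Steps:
$y{\left(J \right)} = \frac{1}{2 J}$
$t{\left(k,f \right)} = 1 + \frac{4}{f}$ ($t{\left(k,f \right)} = \frac{k}{k} + \frac{4}{f} = 1 + \frac{4}{f}$)
$\left(a{\left(42 \right)} + t{\left(-25,y{\left(4 \right)} \right)}\right) \left(-1831 - 1392\right) = \left(42 + \frac{4 + \frac{1}{2 \cdot 4}}{\frac{1}{2} \cdot \frac{1}{4}}\right) \left(-1831 - 1392\right) = \left(42 + \frac{4 + \frac{1}{2} \cdot \frac{1}{4}}{\frac{1}{2} \cdot \frac{1}{4}}\right) \left(-3223\right) = \left(42 + \frac{1}{\frac{1}{8}} \left(4 + \frac{1}{8}\right)\right) \left(-3223\right) = \left(42 + 8 \cdot \frac{33}{8}\right) \left(-3223\right) = \left(42 + 33\right) \left(-3223\right) = 75 \left(-3223\right) = -241725$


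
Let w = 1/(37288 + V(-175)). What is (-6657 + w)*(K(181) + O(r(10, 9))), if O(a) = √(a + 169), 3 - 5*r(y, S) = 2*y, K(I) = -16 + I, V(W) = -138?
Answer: -8161149117/7430 - 741922647*√115/92875 ≈ -1.1841e+6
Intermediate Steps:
r(y, S) = ⅗ - 2*y/5
w = 1/37150 (w = 1/(37288 - 138) = 1/37150 ≈ 2.6918e-5)
O(a) = √(169 + a)
(-6657 + w)*(K(181) + O(r(10, 9))) = (-6657 + 1/37150)*((-16 + 181) + √(169 + (⅗ - ⅖*10))) = -247307549*(165 + √(169 + (⅗ - 4)))/37150 = -247307549*(165 + √(169 - 17/5))/37150 = -247307549*(165 + √(828/5))/37150 = -247307549*(165 + 6*√115/5)/37150 = -8161149117/7430 - 741922647*√115/92875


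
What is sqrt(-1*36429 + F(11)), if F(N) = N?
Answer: I*sqrt(36418) ≈ 190.83*I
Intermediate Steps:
sqrt(-1*36429 + F(11)) = sqrt(-1*36429 + 11) = sqrt(-36429 + 11) = sqrt(-36418) = I*sqrt(36418)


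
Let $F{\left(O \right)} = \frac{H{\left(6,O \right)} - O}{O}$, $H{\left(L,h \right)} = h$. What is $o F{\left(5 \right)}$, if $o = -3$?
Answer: $0$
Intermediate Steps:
$F{\left(O \right)} = 0$ ($F{\left(O \right)} = \frac{O - O}{O} = \frac{0}{O} = 0$)
$o F{\left(5 \right)} = \left(-3\right) 0 = 0$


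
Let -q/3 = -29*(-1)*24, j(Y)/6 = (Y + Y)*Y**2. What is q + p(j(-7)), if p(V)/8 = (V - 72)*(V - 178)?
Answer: 143864088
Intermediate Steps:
j(Y) = 12*Y**3 (j(Y) = 6*((Y + Y)*Y**2) = 6*((2*Y)*Y**2) = 6*(2*Y**3) = 12*Y**3)
p(V) = 8*(-178 + V)*(-72 + V) (p(V) = 8*((V - 72)*(V - 178)) = 8*((-72 + V)*(-178 + V)) = 8*((-178 + V)*(-72 + V)) = 8*(-178 + V)*(-72 + V))
q = -2088 (q = -3*(-29*(-1))*24 = -87*24 = -3*696 = -2088)
q + p(j(-7)) = -2088 + (102528 - 24000*(-7)**3 + 8*(12*(-7)**3)**2) = -2088 + (102528 - 24000*(-343) + 8*(12*(-343))**2) = -2088 + (102528 - 2000*(-4116) + 8*(-4116)**2) = -2088 + (102528 + 8232000 + 8*16941456) = -2088 + (102528 + 8232000 + 135531648) = -2088 + 143866176 = 143864088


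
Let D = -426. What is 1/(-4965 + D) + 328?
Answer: 1768247/5391 ≈ 328.00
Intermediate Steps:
1/(-4965 + D) + 328 = 1/(-4965 - 426) + 328 = 1/(-5391) + 328 = -1/5391 + 328 = 1768247/5391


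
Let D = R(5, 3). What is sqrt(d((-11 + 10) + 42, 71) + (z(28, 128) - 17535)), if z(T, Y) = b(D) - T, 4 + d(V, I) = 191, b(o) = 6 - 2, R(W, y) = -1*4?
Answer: 2*I*sqrt(4343) ≈ 131.8*I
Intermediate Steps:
R(W, y) = -4
D = -4
b(o) = 4
d(V, I) = 187 (d(V, I) = -4 + 191 = 187)
z(T, Y) = 4 - T
sqrt(d((-11 + 10) + 42, 71) + (z(28, 128) - 17535)) = sqrt(187 + ((4 - 1*28) - 17535)) = sqrt(187 + ((4 - 28) - 17535)) = sqrt(187 + (-24 - 17535)) = sqrt(187 - 17559) = sqrt(-17372) = 2*I*sqrt(4343)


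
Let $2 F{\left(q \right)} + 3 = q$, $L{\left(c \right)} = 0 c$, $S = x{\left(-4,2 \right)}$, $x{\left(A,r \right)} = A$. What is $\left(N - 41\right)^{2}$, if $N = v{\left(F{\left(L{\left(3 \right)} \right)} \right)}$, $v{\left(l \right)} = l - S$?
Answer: $\frac{5929}{4} \approx 1482.3$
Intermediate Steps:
$S = -4$
$L{\left(c \right)} = 0$
$F{\left(q \right)} = - \frac{3}{2} + \frac{q}{2}$
$v{\left(l \right)} = 4 + l$ ($v{\left(l \right)} = l - -4 = l + 4 = 4 + l$)
$N = \frac{5}{2}$ ($N = 4 + \left(- \frac{3}{2} + \frac{1}{2} \cdot 0\right) = 4 + \left(- \frac{3}{2} + 0\right) = 4 - \frac{3}{2} = \frac{5}{2} \approx 2.5$)
$\left(N - 41\right)^{2} = \left(\frac{5}{2} - 41\right)^{2} = \left(- \frac{77}{2}\right)^{2} = \frac{5929}{4}$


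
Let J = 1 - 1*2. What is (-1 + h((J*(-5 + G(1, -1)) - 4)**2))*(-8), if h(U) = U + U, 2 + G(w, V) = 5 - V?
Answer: -136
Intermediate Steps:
G(w, V) = 3 - V (G(w, V) = -2 + (5 - V) = 3 - V)
J = -1 (J = 1 - 2 = -1)
h(U) = 2*U
(-1 + h((J*(-5 + G(1, -1)) - 4)**2))*(-8) = (-1 + 2*(-(-5 + (3 - 1*(-1))) - 4)**2)*(-8) = (-1 + 2*(-(-5 + (3 + 1)) - 4)**2)*(-8) = (-1 + 2*(-(-5 + 4) - 4)**2)*(-8) = (-1 + 2*(-1*(-1) - 4)**2)*(-8) = (-1 + 2*(1 - 4)**2)*(-8) = (-1 + 2*(-3)**2)*(-8) = (-1 + 2*9)*(-8) = (-1 + 18)*(-8) = 17*(-8) = -136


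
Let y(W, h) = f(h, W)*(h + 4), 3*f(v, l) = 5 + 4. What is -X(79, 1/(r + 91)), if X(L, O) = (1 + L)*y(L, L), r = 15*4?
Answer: -19920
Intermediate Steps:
f(v, l) = 3 (f(v, l) = (5 + 4)/3 = (⅓)*9 = 3)
y(W, h) = 12 + 3*h (y(W, h) = 3*(h + 4) = 3*(4 + h) = 12 + 3*h)
r = 60
X(L, O) = (1 + L)*(12 + 3*L)
-X(79, 1/(r + 91)) = -3*(1 + 79)*(4 + 79) = -3*80*83 = -1*19920 = -19920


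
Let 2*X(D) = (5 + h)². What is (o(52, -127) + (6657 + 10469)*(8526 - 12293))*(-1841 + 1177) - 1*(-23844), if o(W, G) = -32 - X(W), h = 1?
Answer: 42837115332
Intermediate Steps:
X(D) = 18 (X(D) = (5 + 1)²/2 = (½)*6² = (½)*36 = 18)
o(W, G) = -50 (o(W, G) = -32 - 1*18 = -32 - 18 = -50)
(o(52, -127) + (6657 + 10469)*(8526 - 12293))*(-1841 + 1177) - 1*(-23844) = (-50 + (6657 + 10469)*(8526 - 12293))*(-1841 + 1177) - 1*(-23844) = (-50 + 17126*(-3767))*(-664) + 23844 = (-50 - 64513642)*(-664) + 23844 = -64513692*(-664) + 23844 = 42837091488 + 23844 = 42837115332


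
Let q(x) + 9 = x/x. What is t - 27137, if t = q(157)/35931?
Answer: -975059555/35931 ≈ -27137.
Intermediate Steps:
q(x) = -8 (q(x) = -9 + x/x = -9 + 1 = -8)
t = -8/35931 ≈ -0.00022265
t - 27137 = -8/35931 - 27137 = -975059555/35931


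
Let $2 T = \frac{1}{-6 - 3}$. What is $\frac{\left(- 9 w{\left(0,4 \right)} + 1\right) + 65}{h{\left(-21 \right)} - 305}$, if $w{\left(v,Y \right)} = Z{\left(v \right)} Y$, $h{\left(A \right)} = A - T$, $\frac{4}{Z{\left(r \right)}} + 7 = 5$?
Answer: $- \frac{2484}{5867} \approx -0.42339$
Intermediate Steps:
$T = - \frac{1}{18}$ ($T = \frac{1}{2 \left(-6 - 3\right)} = \frac{1}{2 \left(-9\right)} = \frac{1}{2} \left(- \frac{1}{9}\right) = - \frac{1}{18} \approx -0.055556$)
$Z{\left(r \right)} = -2$ ($Z{\left(r \right)} = \frac{4}{-7 + 5} = \frac{4}{-2} = 4 \left(- \frac{1}{2}\right) = -2$)
$h{\left(A \right)} = \frac{1}{18} + A$ ($h{\left(A \right)} = A - - \frac{1}{18} = A + \frac{1}{18} = \frac{1}{18} + A$)
$w{\left(v,Y \right)} = - 2 Y$
$\frac{\left(- 9 w{\left(0,4 \right)} + 1\right) + 65}{h{\left(-21 \right)} - 305} = \frac{\left(- 9 \left(\left(-2\right) 4\right) + 1\right) + 65}{\left(\frac{1}{18} - 21\right) - 305} = \frac{\left(\left(-9\right) \left(-8\right) + 1\right) + 65}{- \frac{377}{18} - 305} = \frac{\left(72 + 1\right) + 65}{- \frac{5867}{18}} = \left(73 + 65\right) \left(- \frac{18}{5867}\right) = 138 \left(- \frac{18}{5867}\right) = - \frac{2484}{5867}$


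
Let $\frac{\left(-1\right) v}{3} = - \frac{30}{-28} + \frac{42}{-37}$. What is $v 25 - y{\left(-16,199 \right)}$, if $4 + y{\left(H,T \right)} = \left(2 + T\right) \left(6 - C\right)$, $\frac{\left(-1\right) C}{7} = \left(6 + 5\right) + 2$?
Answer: $- \frac{10094899}{518} \approx -19488.0$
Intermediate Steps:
$C = -91$ ($C = - 7 \left(\left(6 + 5\right) + 2\right) = - 7 \left(11 + 2\right) = \left(-7\right) 13 = -91$)
$v = \frac{99}{518}$ ($v = - 3 \left(- \frac{30}{-28} + \frac{42}{-37}\right) = - 3 \left(\left(-30\right) \left(- \frac{1}{28}\right) + 42 \left(- \frac{1}{37}\right)\right) = - 3 \left(\frac{15}{14} - \frac{42}{37}\right) = \left(-3\right) \left(- \frac{33}{518}\right) = \frac{99}{518} \approx 0.19112$)
$y{\left(H,T \right)} = 190 + 97 T$ ($y{\left(H,T \right)} = -4 + \left(2 + T\right) \left(6 - -91\right) = -4 + \left(2 + T\right) \left(6 + 91\right) = -4 + \left(2 + T\right) 97 = -4 + \left(194 + 97 T\right) = 190 + 97 T$)
$v 25 - y{\left(-16,199 \right)} = \frac{99}{518} \cdot 25 - \left(190 + 97 \cdot 199\right) = \frac{2475}{518} - \left(190 + 19303\right) = \frac{2475}{518} - 19493 = - \frac{10094899}{518}$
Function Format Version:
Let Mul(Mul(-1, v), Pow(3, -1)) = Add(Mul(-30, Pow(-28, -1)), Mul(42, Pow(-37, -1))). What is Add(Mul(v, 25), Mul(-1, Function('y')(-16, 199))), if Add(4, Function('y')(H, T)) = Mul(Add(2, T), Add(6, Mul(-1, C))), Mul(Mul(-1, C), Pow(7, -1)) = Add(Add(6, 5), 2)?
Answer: Rational(-10094899, 518) ≈ -19488.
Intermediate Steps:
C = -91 (C = Mul(-7, Add(Add(6, 5), 2)) = Mul(-7, Add(11, 2)) = Mul(-7, 13) = -91)
v = Rational(99, 518) (v = Mul(-3, Add(Mul(-30, Pow(-28, -1)), Mul(42, Pow(-37, -1)))) = Mul(-3, Add(Mul(-30, Rational(-1, 28)), Mul(42, Rational(-1, 37)))) = Mul(-3, Add(Rational(15, 14), Rational(-42, 37))) = Mul(-3, Rational(-33, 518)) = Rational(99, 518) ≈ 0.19112)
Function('y')(H, T) = Add(190, Mul(97, T)) (Function('y')(H, T) = Add(-4, Mul(Add(2, T), Add(6, Mul(-1, -91)))) = Add(-4, Mul(Add(2, T), Add(6, 91))) = Add(-4, Mul(Add(2, T), 97)) = Add(-4, Add(194, Mul(97, T))) = Add(190, Mul(97, T)))
Add(Mul(v, 25), Mul(-1, Function('y')(-16, 199))) = Add(Mul(Rational(99, 518), 25), Mul(-1, Add(190, Mul(97, 199)))) = Add(Rational(2475, 518), Mul(-1, Add(190, 19303))) = Add(Rational(2475, 518), Mul(-1, 19493)) = Add(Rational(2475, 518), -19493) = Rational(-10094899, 518)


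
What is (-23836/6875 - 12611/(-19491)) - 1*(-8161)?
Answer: 1093201213774/134000625 ≈ 8158.2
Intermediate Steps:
(-23836/6875 - 12611/(-19491)) - 1*(-8161) = (-23836*1/6875 - 12611*(-1/19491)) + 8161 = (-23836/6875 + 12611/19491) + 8161 = -377886851/134000625 + 8161 = 1093201213774/134000625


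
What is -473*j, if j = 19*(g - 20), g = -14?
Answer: 305558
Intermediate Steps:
j = -646 (j = 19*(-14 - 20) = 19*(-34) = -646)
-473*j = -473*(-646) = 305558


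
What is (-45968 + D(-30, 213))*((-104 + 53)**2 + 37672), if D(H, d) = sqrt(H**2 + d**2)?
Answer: -1851269264 + 120819*sqrt(5141) ≈ -1.8426e+9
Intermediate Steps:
(-45968 + D(-30, 213))*((-104 + 53)**2 + 37672) = (-45968 + sqrt((-30)**2 + 213**2))*((-104 + 53)**2 + 37672) = (-45968 + sqrt(900 + 45369))*((-51)**2 + 37672) = (-45968 + sqrt(46269))*(2601 + 37672) = (-45968 + 3*sqrt(5141))*40273 = -1851269264 + 120819*sqrt(5141)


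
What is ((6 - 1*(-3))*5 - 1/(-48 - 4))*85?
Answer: 198985/52 ≈ 3826.6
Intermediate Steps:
((6 - 1*(-3))*5 - 1/(-48 - 4))*85 = ((6 + 3)*5 - 1/(-52))*85 = (9*5 - 1*(-1/52))*85 = (45 + 1/52)*85 = (2341/52)*85 = 198985/52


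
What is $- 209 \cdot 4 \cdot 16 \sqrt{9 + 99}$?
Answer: $- 80256 \sqrt{3} \approx -1.3901 \cdot 10^{5}$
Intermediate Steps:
$- 209 \cdot 4 \cdot 16 \sqrt{9 + 99} = \left(-209\right) 64 \sqrt{108} = - 13376 \cdot 6 \sqrt{3} = - 80256 \sqrt{3}$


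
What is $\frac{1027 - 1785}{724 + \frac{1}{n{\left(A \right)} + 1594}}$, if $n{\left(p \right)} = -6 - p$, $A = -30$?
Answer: $- \frac{1226444}{1171433} \approx -1.047$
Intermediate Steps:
$\frac{1027 - 1785}{724 + \frac{1}{n{\left(A \right)} + 1594}} = \frac{1027 - 1785}{724 + \frac{1}{\left(-6 - -30\right) + 1594}} = - \frac{758}{724 + \frac{1}{\left(-6 + 30\right) + 1594}} = - \frac{758}{724 + \frac{1}{24 + 1594}} = - \frac{758}{724 + \frac{1}{1618}} = - \frac{758}{\frac{1171433}{1618}} = \left(-758\right) \frac{1618}{1171433} = - \frac{1226444}{1171433}$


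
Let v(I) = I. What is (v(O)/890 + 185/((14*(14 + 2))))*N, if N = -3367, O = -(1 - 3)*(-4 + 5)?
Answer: -39706069/14240 ≈ -2788.3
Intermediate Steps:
O = 2 (O = -(-2) = -1*(-2) = 2)
(v(O)/890 + 185/((14*(14 + 2))))*N = (2/890 + 185/((14*(14 + 2))))*(-3367) = (2*(1/890) + 185/((14*16)))*(-3367) = (1/445 + 185/224)*(-3367) = (82549/99680)*(-3367) = -39706069/14240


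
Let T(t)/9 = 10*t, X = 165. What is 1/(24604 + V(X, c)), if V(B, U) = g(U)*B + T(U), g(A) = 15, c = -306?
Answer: -1/461 ≈ -0.0021692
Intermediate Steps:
T(t) = 90*t (T(t) = 9*(10*t) = 90*t)
V(B, U) = 15*B + 90*U
1/(24604 + V(X, c)) = 1/(24604 + (15*165 + 90*(-306))) = 1/(24604 + (2475 - 27540)) = 1/(24604 - 25065) = 1/(-461) = -1/461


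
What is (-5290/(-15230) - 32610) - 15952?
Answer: -73959397/1523 ≈ -48562.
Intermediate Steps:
(-5290/(-15230) - 32610) - 15952 = (-5290*(-1/15230) - 32610) - 15952 = (529/1523 - 32610) - 15952 = -49664501/1523 - 15952 = -73959397/1523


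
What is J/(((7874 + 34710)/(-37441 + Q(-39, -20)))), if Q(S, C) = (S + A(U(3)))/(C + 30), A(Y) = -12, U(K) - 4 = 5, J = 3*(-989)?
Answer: 1111025787/425840 ≈ 2609.0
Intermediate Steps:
J = -2967
U(K) = 9 (U(K) = 4 + 5 = 9)
Q(S, C) = (-12 + S)/(30 + C) (Q(S, C) = (S - 12)/(C + 30) = (-12 + S)/(30 + C))
J/(((7874 + 34710)/(-37441 + Q(-39, -20)))) = -2967*(-37441 + (-12 - 39)/(30 - 20))/(7874 + 34710) = -2967/(42584/(-37441 - 51/10)) = -2967/(42584/(-374461/10)) = -2967/(42584*(-10/374461)) = -2967/(-425840/374461) = -2967*(-374461/425840) = 1111025787/425840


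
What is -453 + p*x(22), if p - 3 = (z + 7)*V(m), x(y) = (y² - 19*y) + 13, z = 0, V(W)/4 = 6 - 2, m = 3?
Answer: 8632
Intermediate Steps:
V(W) = 16 (V(W) = 4*(6 - 2) = 4*4 = 16)
x(y) = 13 + y² - 19*y
p = 115 (p = 3 + (0 + 7)*16 = 3 + 7*16 = 3 + 112 = 115)
-453 + p*x(22) = -453 + 115*(13 + 22² - 19*22) = -453 + 115*(13 + 484 - 418) = -453 + 115*79 = -453 + 9085 = 8632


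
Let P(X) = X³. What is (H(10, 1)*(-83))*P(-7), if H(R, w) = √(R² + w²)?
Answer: 28469*√101 ≈ 2.8611e+5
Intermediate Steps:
(H(10, 1)*(-83))*P(-7) = (√(10² + 1²)*(-83))*(-7)³ = (√(100 + 1)*(-83))*(-343) = (√101*(-83))*(-343) = -83*√101*(-343) = 28469*√101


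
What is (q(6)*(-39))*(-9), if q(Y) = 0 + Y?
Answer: 2106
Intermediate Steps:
q(Y) = Y
(q(6)*(-39))*(-9) = (6*(-39))*(-9) = -234*(-9) = 2106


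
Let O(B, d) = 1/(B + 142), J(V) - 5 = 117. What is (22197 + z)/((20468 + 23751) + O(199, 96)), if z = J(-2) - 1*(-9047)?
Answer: 5347903/7539340 ≈ 0.70933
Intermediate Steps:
J(V) = 122 (J(V) = 5 + 117 = 122)
O(B, d) = 1/(142 + B)
z = 9169 (z = 122 - 1*(-9047) = 122 + 9047 = 9169)
(22197 + z)/((20468 + 23751) + O(199, 96)) = (22197 + 9169)/((20468 + 23751) + 1/(142 + 199)) = 31366/(44219 + 1/341) = 31366/(15078680/341) = 31366*(341/15078680) = 5347903/7539340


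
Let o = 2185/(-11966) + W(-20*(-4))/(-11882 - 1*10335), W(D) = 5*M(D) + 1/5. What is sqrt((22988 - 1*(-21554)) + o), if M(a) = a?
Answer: sqrt(78700337226077080249190)/1329243110 ≈ 211.05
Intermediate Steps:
W(D) = 1/5 + 5*D (W(D) = 5*D + 1/5 = 1/5 + 5*D)
o = -266664691/1329243110 (o = 2185/(-11966) + (1/5 + 5*(-20*(-4)))/(-11882 - 1*10335) = 2185*(-1/11966) + (1/5 + 5*80)/(-11882 - 10335) = -2185/11966 + (1/5 + 400)/(-22217) = -2185/11966 + (2001/5)*(-1/22217) = -2185/11966 - 2001/111085 = -266664691/1329243110 ≈ -0.20061)
sqrt((22988 - 1*(-21554)) + o) = sqrt((22988 - 1*(-21554)) - 266664691/1329243110) = sqrt((22988 + 21554) - 266664691/1329243110) = sqrt(44542 - 266664691/1329243110) = sqrt(59206879940929/1329243110) = sqrt(78700337226077080249190)/1329243110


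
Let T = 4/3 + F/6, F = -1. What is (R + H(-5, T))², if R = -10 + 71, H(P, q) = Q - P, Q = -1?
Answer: 4225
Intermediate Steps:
T = 7/6 (T = 4/3 - 1/6 = 4*(⅓) - 1*⅙ = 4/3 - ⅙ = 7/6 ≈ 1.1667)
H(P, q) = -1 - P
R = 61
(R + H(-5, T))² = (61 + (-1 - 1*(-5)))² = (61 + (-1 + 5))² = (61 + 4)² = 65² = 4225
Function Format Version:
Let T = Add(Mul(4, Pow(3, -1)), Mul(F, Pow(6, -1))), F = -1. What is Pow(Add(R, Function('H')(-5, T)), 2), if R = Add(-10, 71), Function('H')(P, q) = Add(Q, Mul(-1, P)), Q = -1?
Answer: 4225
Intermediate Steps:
T = Rational(7, 6) (T = Add(Mul(4, Pow(3, -1)), Mul(-1, Pow(6, -1))) = Add(Mul(4, Rational(1, 3)), Mul(-1, Rational(1, 6))) = Add(Rational(4, 3), Rational(-1, 6)) = Rational(7, 6) ≈ 1.1667)
Function('H')(P, q) = Add(-1, Mul(-1, P))
R = 61
Pow(Add(R, Function('H')(-5, T)), 2) = Pow(Add(61, Add(-1, Mul(-1, -5))), 2) = Pow(Add(61, Add(-1, 5)), 2) = Pow(Add(61, 4), 2) = Pow(65, 2) = 4225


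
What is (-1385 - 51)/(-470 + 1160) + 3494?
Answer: 1204712/345 ≈ 3491.9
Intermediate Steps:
(-1385 - 51)/(-470 + 1160) + 3494 = -1436/690 + 3494 = -1436*1/690 + 3494 = -718/345 + 3494 = 1204712/345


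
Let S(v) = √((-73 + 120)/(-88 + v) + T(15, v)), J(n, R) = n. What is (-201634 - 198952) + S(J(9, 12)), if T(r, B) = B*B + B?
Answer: -400586 + √557977/79 ≈ -4.0058e+5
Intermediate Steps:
T(r, B) = B + B² (T(r, B) = B² + B = B + B²)
S(v) = √(47/(-88 + v) + v*(1 + v)) (S(v) = √((-73 + 120)/(-88 + v) + v*(1 + v)) = √(47/(-88 + v) + v*(1 + v)))
(-201634 - 198952) + S(J(9, 12)) = (-201634 - 198952) + √((47 + 9*(1 + 9)*(-88 + 9))/(-88 + 9)) = -400586 + √((47 + 9*10*(-79))/(-79)) = -400586 + √(-(47 - 7110)/79) = -400586 + √(-1/79*(-7063)) = -400586 + √(7063/79) = -400586 + √557977/79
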